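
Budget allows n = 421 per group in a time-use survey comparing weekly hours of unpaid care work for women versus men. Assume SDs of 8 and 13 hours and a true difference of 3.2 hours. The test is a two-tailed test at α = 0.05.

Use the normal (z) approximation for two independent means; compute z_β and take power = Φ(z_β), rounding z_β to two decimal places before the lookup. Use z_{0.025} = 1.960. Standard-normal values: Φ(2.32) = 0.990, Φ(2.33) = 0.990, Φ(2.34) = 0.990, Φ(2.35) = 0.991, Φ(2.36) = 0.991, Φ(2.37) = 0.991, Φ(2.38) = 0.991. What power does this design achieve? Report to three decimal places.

z_β = δ·√(n/(σ₁²+σ₂²)) − z_{α/2}
    = 3.2 · √(421/233) − 1.960
    = 3.2 · 1.34420 − 1.960
    = 4.3014 − 1.960 = 2.3414 → 2.34
Power = Φ(2.34) = 0.990.

Power ≈ 0.990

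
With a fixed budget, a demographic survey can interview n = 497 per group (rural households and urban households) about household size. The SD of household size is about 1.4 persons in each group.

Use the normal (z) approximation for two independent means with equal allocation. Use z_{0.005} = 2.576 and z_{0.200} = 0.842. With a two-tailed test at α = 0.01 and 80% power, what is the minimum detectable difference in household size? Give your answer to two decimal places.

Minimum detectable difference ≈ 0.30 persons

δ = (z_{α/2} + z_β) · √((σ₁²+σ₂²)/n)
  = (2.576 + 0.842) · √(3.92/497)
  = 3.418 · √0.00789
  = 3.418 · 0.0888
  = 0.3036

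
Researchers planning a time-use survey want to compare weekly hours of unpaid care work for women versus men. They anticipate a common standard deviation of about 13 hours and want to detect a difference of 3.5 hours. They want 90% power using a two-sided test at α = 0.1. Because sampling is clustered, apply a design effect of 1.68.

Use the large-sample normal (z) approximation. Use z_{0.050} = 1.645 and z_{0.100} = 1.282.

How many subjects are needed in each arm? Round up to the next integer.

n = 398 per group

n = (z_{α/2} + z_β)² · (σ₁² + σ₂²) / δ²
  = (1.645 + 1.282)² · (2·13² = 338) / 3.5²
  = 8.5673 · 338 / 12.25
  = 236.39
Design effect: 1.68 × 236.39 = 397.13.
Round up → n = 398 per group.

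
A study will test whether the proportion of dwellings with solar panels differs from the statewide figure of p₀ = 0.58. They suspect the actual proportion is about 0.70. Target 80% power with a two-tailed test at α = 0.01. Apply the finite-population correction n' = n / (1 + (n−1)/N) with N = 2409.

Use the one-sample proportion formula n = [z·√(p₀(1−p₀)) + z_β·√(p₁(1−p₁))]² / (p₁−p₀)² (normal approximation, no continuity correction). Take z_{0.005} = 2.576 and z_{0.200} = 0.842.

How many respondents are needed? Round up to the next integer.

n = 177

n = [z_{α/2}·√(p₀q₀) + z_β·√(p₁q₁)]² / (p₁ − p₀)²
  = [2.576·√(0.58·0.42) + 0.842·√(0.70·0.30)]² / (0.12)²
  = [2.576·0.4936 + 0.842·0.4583]² / 0.0144
  = [1.6573]² / 0.0144
  = 190.73
Finite-population correction (N = 2409): 190.73 / (1 + (190.73 − 1)/2409) = 176.80.
Round up → n = 177.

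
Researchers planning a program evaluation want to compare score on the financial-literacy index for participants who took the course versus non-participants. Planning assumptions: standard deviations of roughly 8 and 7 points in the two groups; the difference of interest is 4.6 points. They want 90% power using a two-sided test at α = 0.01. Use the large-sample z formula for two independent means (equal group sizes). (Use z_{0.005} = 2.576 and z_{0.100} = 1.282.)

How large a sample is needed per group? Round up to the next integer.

n = (z_{α/2} + z_β)² · (σ₁² + σ₂²) / δ²
  = (2.576 + 1.282)² · (8² + 7² = 113) / 4.6²
  = 14.8842 · 113 / 21.16
  = 79.49
Round up → n = 80 per group.

n = 80 per group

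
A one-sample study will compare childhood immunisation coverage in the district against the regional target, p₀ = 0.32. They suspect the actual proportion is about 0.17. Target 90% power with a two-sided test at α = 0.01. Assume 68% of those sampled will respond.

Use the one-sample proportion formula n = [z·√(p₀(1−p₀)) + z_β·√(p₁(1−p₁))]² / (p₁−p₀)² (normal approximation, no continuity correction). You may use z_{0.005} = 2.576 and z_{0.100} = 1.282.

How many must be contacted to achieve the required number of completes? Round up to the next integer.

n = 186

n = [z_{α/2}·√(p₀q₀) + z_β·√(p₁q₁)]² / (p₁ − p₀)²
  = [2.576·√(0.32·0.68) + 1.282·√(0.17·0.83)]² / (-0.15)²
  = [2.576·0.4665 + 1.282·0.3756]² / 0.0225
  = [1.6832]² / 0.0225
  = 125.92
Adjust for 68% response: 125.92 / 0.68 = 185.17.
Round up → n = 186.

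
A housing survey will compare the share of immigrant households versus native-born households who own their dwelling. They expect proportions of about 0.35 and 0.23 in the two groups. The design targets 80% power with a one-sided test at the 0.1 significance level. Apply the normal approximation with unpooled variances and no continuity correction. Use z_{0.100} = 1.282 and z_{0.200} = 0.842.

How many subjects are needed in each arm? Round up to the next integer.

n = (z_α + z_β)² · [p₁(1−p₁) + p₂(1−p₂)] / (p₁ − p₂)²
  = (1.282 + 0.842)² · (0.35·0.65 + 0.23·0.77) / (0.12)²
  = (2.124)² · (0.2275 + 0.1771) / 0.0144
  = 4.5114 · 0.4046 / 0.0144
  = 126.76
Round up → n = 127 per group.

n = 127 per group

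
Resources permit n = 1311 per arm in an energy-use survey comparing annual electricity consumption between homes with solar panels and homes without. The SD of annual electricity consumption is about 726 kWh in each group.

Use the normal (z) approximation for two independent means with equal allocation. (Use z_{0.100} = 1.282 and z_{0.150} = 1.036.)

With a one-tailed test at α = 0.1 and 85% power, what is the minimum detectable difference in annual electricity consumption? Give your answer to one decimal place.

δ = (z_α + z_β) · √((σ₁²+σ₂²)/n)
  = (1.282 + 1.036) · √(1054152/1311)
  = 2.318 · √804.0824
  = 2.318 · 28.3563
  = 65.7300

Minimum detectable difference ≈ 65.7 kWh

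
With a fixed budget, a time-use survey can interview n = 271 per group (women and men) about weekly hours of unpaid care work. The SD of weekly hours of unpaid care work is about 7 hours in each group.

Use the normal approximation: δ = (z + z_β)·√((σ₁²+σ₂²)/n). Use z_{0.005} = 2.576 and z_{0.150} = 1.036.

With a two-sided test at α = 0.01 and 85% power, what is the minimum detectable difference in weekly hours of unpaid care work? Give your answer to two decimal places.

δ = (z_{α/2} + z_β) · √((σ₁²+σ₂²)/n)
  = (2.576 + 1.036) · √(98/271)
  = 3.612 · √0.36162
  = 3.612 · 0.6014
  = 2.1721

Minimum detectable difference ≈ 2.17 hours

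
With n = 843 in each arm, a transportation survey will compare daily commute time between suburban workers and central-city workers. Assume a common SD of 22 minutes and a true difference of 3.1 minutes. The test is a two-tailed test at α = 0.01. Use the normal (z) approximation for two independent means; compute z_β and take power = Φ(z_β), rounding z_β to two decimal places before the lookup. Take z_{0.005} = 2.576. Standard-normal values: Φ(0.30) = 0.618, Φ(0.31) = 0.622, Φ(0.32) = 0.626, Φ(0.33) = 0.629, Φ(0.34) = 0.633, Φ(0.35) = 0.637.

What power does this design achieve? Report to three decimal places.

Power ≈ 0.626

z_β = δ·√(n/(σ₁²+σ₂²)) − z_{α/2}
    = 3.1 · √(843/968) − 2.576
    = 3.1 · 0.93320 − 2.576
    = 2.8929 − 2.576 = 0.3169 → 0.32
Power = Φ(0.32) = 0.626.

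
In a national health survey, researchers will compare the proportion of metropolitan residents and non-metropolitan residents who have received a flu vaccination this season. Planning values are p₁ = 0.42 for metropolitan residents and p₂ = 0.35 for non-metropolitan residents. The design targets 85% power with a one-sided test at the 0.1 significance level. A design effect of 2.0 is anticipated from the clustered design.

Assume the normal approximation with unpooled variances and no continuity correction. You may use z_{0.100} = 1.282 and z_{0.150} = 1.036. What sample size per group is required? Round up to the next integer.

n = (z_α + z_β)² · [p₁(1−p₁) + p₂(1−p₂)] / (p₁ − p₂)²
  = (1.282 + 1.036)² · (0.42·0.58 + 0.35·0.65) / (0.07)²
  = (2.318)² · (0.2436 + 0.2275) / 0.0049
  = 5.3731 · 0.4711 / 0.0049
  = 516.59
Design effect: 2.0 × 516.59 = 1033.17.
Round up → n = 1034 per group.

n = 1034 per group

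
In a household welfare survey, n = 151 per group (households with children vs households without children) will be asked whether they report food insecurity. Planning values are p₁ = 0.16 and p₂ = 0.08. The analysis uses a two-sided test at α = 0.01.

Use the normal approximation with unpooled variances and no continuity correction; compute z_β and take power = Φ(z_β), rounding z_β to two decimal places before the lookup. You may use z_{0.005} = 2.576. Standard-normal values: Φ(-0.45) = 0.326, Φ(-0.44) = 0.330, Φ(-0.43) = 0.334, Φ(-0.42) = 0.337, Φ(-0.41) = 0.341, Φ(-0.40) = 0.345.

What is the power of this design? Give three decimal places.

Power ≈ 0.337

z_β = |p₁−p₂|·√(n/[p₁q₁+p₂q₂]) − z_{α/2}
    = 0.08 · √(151/0.2080) − 2.576
    = 0.08 · 26.9437 − 2.576
    = 2.1555 − 2.576 = -0.4205 → -0.42
Power = Φ(-0.42) = 0.337.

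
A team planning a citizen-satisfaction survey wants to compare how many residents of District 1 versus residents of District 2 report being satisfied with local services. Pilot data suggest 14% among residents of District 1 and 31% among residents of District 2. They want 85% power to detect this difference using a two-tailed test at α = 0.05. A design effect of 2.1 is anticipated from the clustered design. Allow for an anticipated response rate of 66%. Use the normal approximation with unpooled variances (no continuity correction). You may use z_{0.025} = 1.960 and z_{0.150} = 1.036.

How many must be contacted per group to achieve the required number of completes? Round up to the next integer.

n = 331 per group

n = (z_{α/2} + z_β)² · [p₁(1−p₁) + p₂(1−p₂)] / (p₁ − p₂)²
  = (1.960 + 1.036)² · (0.14·0.86 + 0.31·0.69) / (-0.17)²
  = (2.996)² · (0.1204 + 0.2139) / 0.0289
  = 8.9760 · 0.3343 / 0.0289
  = 103.83
Design effect: 2.1 × 103.83 = 218.04.
Adjust for 66% response: 218.04 / 0.66 = 330.37.
Round up → n = 331 per group.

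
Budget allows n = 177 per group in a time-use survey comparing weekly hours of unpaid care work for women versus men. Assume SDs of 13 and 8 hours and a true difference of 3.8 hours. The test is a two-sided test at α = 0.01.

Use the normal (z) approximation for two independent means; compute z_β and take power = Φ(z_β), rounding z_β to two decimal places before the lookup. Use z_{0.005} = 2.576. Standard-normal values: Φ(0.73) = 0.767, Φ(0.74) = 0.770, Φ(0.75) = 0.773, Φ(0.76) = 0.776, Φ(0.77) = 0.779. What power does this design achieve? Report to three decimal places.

z_β = δ·√(n/(σ₁²+σ₂²)) − z_{α/2}
    = 3.8 · √(177/233) − 2.576
    = 3.8 · 0.87158 − 2.576
    = 3.3120 − 2.576 = 0.7360 → 0.74
Power = Φ(0.74) = 0.770.

Power ≈ 0.770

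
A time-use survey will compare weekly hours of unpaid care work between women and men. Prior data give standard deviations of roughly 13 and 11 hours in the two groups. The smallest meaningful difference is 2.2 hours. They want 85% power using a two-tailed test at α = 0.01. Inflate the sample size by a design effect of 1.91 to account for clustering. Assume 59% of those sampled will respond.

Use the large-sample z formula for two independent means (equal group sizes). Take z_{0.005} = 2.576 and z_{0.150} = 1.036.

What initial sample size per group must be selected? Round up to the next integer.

n = 2531 per group

n = (z_{α/2} + z_β)² · (σ₁² + σ₂²) / δ²
  = (2.576 + 1.036)² · (13² + 11² = 290) / 2.2²
  = 13.0465 · 290 / 4.84
  = 781.71
Design effect: 1.91 × 781.71 = 1493.07.
Adjust for 59% response: 1493.07 / 0.59 = 2530.63.
Round up → n = 2531 per group.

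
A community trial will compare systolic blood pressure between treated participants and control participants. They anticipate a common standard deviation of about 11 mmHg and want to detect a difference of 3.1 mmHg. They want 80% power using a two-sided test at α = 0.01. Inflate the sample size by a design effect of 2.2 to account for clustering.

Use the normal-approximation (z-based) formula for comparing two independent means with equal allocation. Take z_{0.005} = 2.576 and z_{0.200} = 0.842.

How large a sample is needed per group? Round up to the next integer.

n = 648 per group

n = (z_{α/2} + z_β)² · (σ₁² + σ₂²) / δ²
  = (2.576 + 0.842)² · (2·11² = 242) / 3.1²
  = 11.6827 · 242 / 9.61
  = 294.20
Design effect: 2.2 × 294.20 = 647.23.
Round up → n = 648 per group.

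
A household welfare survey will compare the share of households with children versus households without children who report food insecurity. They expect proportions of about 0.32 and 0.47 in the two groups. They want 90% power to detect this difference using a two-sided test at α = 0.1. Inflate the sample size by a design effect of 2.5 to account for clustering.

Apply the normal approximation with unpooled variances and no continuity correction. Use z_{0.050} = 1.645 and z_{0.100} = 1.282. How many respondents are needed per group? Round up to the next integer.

n = 445 per group

n = (z_{α/2} + z_β)² · [p₁(1−p₁) + p₂(1−p₂)] / (p₁ − p₂)²
  = (1.645 + 1.282)² · (0.32·0.68 + 0.47·0.53) / (-0.15)²
  = (2.927)² · (0.2176 + 0.2491) / 0.0225
  = 8.5673 · 0.4667 / 0.0225
  = 177.71
Design effect: 2.5 × 177.71 = 444.26.
Round up → n = 445 per group.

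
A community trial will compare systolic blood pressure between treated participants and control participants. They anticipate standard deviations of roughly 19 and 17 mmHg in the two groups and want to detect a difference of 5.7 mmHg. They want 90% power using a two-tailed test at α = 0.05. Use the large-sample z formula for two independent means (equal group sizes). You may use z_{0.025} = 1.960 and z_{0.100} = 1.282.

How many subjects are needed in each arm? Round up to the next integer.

n = (z_{α/2} + z_β)² · (σ₁² + σ₂²) / δ²
  = (1.960 + 1.282)² · (19² + 17² = 650) / 5.7²
  = 10.5106 · 650 / 32.49
  = 210.28
Round up → n = 211 per group.

n = 211 per group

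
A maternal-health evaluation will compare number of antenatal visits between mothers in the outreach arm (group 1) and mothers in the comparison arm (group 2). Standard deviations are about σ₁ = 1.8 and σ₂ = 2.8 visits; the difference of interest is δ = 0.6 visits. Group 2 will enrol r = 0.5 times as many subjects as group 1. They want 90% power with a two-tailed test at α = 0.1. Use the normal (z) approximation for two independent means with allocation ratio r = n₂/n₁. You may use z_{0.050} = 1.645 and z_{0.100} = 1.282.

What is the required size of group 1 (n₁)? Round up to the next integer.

n₁ = (z_{α/2} + z_β)² · (σ₁² + σ₂²/r) / δ²
   = (1.645 + 1.282)² · (1.8² + 2.8²/0.5) / 0.6²
   = 8.5673 · (3.24 + 15.68) / 0.36
   = 8.5673 · 18.92 / 0.36
   = 450.26
Round up → n₁ = 451; n₂ = r·n₁ = 0.5 × 451 = 226.

n₁ = 451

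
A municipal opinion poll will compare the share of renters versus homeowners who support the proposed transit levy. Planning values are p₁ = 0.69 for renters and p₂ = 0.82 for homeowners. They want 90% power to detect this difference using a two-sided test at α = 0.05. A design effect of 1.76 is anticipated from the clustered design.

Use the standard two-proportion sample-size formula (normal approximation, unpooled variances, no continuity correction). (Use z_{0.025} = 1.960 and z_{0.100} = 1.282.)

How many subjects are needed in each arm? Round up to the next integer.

n = (z_{α/2} + z_β)² · [p₁(1−p₁) + p₂(1−p₂)] / (p₁ − p₂)²
  = (1.960 + 1.282)² · (0.69·0.31 + 0.82·0.18) / (-0.13)²
  = (3.242)² · (0.2139 + 0.1476) / 0.0169
  = 10.5106 · 0.3615 / 0.0169
  = 224.83
Design effect: 1.76 × 224.83 = 395.69.
Round up → n = 396 per group.

n = 396 per group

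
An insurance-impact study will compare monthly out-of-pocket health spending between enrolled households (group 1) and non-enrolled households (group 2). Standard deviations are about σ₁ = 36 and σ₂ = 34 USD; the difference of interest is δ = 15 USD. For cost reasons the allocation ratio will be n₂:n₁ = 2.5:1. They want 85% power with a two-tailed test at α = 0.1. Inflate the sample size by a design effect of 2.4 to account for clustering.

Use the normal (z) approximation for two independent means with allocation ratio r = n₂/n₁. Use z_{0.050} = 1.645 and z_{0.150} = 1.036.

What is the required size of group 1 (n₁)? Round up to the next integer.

n₁ = 135

n₁ = (z_{α/2} + z_β)² · (σ₁² + σ₂²/r) / δ²
   = (1.645 + 1.036)² · (36² + 34²/2.5) / 15²
   = 7.1878 · (1296 + 462.4) / 225
   = 7.1878 · 1758.4 / 225
   = 56.17
Design effect: 2.4 × 56.17 = 134.82.
Round up → n₁ = 135; n₂ = r·n₁ = 2.5 × 135 = 338.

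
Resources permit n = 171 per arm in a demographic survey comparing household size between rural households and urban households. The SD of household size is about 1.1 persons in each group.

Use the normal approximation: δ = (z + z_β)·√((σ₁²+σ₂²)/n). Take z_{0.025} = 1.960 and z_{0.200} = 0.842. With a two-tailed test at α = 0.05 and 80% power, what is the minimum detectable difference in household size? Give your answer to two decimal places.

Minimum detectable difference ≈ 0.33 persons

δ = (z_{α/2} + z_β) · √((σ₁²+σ₂²)/n)
  = (1.960 + 0.842) · √(2.42/171)
  = 2.802 · √0.01415
  = 2.802 · 0.1190
  = 0.3333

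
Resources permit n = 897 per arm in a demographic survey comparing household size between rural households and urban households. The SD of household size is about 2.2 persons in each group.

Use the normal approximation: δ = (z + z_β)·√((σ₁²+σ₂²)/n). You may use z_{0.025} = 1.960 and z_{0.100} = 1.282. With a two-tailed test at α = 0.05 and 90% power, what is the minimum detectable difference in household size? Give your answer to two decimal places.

δ = (z_{α/2} + z_β) · √((σ₁²+σ₂²)/n)
  = (1.960 + 1.282) · √(9.68/897)
  = 3.242 · √0.01079
  = 3.242 · 0.1039
  = 0.3368

Minimum detectable difference ≈ 0.34 persons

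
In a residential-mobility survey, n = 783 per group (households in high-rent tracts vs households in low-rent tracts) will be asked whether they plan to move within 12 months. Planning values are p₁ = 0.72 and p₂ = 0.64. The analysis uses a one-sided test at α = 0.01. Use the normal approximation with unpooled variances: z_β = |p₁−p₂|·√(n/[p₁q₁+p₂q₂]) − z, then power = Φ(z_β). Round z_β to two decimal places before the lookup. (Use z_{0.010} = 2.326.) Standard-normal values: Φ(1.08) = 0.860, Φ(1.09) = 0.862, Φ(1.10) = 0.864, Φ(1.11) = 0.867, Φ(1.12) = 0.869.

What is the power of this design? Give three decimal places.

z_β = |p₁−p₂|·√(n/[p₁q₁+p₂q₂]) − z_α
    = 0.08 · √(783/0.4320) − 2.326
    = 0.08 · 42.5735 − 2.326
    = 3.4059 − 2.326 = 1.0799 → 1.08
Power = Φ(1.08) = 0.860.

Power ≈ 0.860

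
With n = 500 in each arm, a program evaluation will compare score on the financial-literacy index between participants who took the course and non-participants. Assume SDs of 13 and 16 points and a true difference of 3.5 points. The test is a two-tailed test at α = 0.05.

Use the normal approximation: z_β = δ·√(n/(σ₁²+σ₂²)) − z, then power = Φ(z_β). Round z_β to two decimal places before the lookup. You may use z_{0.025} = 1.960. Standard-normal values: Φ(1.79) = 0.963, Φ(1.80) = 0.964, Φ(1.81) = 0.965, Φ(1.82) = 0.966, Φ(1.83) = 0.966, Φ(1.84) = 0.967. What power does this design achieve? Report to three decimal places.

Power ≈ 0.967

z_β = δ·√(n/(σ₁²+σ₂²)) − z_{α/2}
    = 3.5 · √(500/425) − 1.960
    = 3.5 · 1.08465 − 1.960
    = 3.7963 − 1.960 = 1.8363 → 1.84
Power = Φ(1.84) = 0.967.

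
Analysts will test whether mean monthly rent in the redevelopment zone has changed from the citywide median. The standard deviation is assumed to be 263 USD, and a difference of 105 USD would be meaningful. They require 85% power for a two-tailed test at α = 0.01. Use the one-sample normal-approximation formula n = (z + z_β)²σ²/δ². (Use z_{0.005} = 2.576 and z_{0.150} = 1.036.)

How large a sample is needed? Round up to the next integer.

n = 82

n = (z_{α/2} + z_β)² · σ² / δ²
  = (2.576 + 1.036)² · 263² / 105²
  = 13.0465 · 69169 / 11025
  = 81.85
Round up → n = 82.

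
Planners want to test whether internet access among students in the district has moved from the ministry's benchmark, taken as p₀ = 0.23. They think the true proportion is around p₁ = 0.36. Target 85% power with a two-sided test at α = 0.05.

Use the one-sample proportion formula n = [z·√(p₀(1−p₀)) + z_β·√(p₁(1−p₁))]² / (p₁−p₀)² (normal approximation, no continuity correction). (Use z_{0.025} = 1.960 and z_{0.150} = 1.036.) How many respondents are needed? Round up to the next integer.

n = [z_{α/2}·√(p₀q₀) + z_β·√(p₁q₁)]² / (p₁ − p₀)²
  = [1.960·√(0.23·0.77) + 1.036·√(0.36·0.64)]² / (0.13)²
  = [1.960·0.4208 + 1.036·0.4800]² / 0.0169
  = [1.3221]² / 0.0169
  = 103.43
Round up → n = 104.

n = 104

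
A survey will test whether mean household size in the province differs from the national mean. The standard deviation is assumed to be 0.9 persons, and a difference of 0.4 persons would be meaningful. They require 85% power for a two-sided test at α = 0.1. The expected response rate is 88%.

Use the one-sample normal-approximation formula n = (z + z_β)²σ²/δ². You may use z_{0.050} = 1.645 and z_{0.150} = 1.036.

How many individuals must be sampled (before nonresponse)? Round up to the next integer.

n = 42

n = (z_{α/2} + z_β)² · σ² / δ²
  = (1.645 + 1.036)² · 0.9² / 0.4²
  = 7.1878 · 0.81 / 0.16
  = 36.39
Adjust for 88% response: 36.39 / 0.88 = 41.35.
Round up → n = 42.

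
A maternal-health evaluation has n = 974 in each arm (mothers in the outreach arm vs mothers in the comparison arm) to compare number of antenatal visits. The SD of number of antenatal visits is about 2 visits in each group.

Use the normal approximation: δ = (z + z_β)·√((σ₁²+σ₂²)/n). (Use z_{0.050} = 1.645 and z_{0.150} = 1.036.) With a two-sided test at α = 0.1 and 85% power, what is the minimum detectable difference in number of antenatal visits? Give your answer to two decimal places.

δ = (z_{α/2} + z_β) · √((σ₁²+σ₂²)/n)
  = (1.645 + 1.036) · √(8/974)
  = 2.681 · √0.00821
  = 2.681 · 0.0906
  = 0.2430

Minimum detectable difference ≈ 0.24 visits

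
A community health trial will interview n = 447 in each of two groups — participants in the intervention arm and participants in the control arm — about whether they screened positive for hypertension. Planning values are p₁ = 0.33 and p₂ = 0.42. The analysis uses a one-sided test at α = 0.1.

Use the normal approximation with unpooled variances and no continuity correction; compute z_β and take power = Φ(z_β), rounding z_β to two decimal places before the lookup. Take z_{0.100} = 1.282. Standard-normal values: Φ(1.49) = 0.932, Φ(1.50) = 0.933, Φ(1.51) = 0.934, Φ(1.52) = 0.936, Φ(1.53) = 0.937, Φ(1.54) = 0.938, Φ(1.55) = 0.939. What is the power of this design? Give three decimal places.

Power ≈ 0.934

z_β = |p₁−p₂|·√(n/[p₁q₁+p₂q₂]) − z_α
    = 0.09 · √(447/0.4647) − 1.282
    = 0.09 · 31.0147 − 1.282
    = 2.7913 − 1.282 = 1.5093 → 1.51
Power = Φ(1.51) = 0.934.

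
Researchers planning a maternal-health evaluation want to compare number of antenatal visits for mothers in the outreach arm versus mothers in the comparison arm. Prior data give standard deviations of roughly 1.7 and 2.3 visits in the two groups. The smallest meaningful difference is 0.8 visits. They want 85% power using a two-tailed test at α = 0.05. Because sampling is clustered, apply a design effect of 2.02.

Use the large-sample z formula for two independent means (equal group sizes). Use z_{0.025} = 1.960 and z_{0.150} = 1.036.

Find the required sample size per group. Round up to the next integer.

n = 232 per group

n = (z_{α/2} + z_β)² · (σ₁² + σ₂²) / δ²
  = (1.960 + 1.036)² · (1.7² + 2.3² = 8.18) / 0.8²
  = 8.9760 · 8.18 / 0.64
  = 114.72
Design effect: 2.02 × 114.72 = 231.74.
Round up → n = 232 per group.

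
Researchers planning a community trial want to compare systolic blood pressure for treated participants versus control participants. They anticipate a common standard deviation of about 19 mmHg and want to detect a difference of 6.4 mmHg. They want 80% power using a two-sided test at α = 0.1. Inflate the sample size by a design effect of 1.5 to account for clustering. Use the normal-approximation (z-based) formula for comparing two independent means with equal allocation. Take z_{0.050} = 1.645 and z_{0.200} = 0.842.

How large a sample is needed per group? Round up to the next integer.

n = (z_{α/2} + z_β)² · (σ₁² + σ₂²) / δ²
  = (1.645 + 0.842)² · (2·19² = 722) / 6.4²
  = 6.1852 · 722 / 40.96
  = 109.03
Design effect: 1.5 × 109.03 = 163.54.
Round up → n = 164 per group.

n = 164 per group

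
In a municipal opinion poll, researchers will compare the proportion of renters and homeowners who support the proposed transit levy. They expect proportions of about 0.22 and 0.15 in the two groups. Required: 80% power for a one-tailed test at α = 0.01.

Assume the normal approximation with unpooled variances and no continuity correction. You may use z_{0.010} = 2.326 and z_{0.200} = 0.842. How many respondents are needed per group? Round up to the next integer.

n = (z_α + z_β)² · [p₁(1−p₁) + p₂(1−p₂)] / (p₁ − p₂)²
  = (2.326 + 0.842)² · (0.22·0.78 + 0.15·0.85) / (0.07)²
  = (3.168)² · (0.1716 + 0.1275) / 0.0049
  = 10.0362 · 0.2991 / 0.0049
  = 612.62
Round up → n = 613 per group.

n = 613 per group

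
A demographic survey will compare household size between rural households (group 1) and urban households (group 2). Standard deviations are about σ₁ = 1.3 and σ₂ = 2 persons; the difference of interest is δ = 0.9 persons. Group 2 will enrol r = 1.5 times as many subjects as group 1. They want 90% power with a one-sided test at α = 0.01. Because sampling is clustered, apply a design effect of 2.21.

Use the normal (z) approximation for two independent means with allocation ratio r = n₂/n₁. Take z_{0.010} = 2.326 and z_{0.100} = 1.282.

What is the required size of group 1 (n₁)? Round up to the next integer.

n₁ = (z_α + z_β)² · (σ₁² + σ₂²/r) / δ²
   = (2.326 + 1.282)² · (1.3² + 2²/1.5) / 0.9²
   = 13.0177 · (1.69 + 2.6667) / 0.81
   = 13.0177 · 4.3567 / 0.81
   = 70.02
Design effect: 2.21 × 70.02 = 154.74.
Round up → n₁ = 155; n₂ = r·n₁ = 1.5 × 155 = 233.

n₁ = 155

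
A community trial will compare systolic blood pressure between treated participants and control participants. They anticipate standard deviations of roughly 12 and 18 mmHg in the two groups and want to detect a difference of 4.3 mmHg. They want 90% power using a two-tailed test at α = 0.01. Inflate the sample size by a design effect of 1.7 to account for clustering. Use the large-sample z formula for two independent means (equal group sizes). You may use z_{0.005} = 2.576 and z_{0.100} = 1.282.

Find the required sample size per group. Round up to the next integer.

n = (z_{α/2} + z_β)² · (σ₁² + σ₂²) / δ²
  = (2.576 + 1.282)² · (12² + 18² = 468) / 4.3²
  = 14.8842 · 468 / 18.49
  = 376.73
Design effect: 1.7 × 376.73 = 640.45.
Round up → n = 641 per group.

n = 641 per group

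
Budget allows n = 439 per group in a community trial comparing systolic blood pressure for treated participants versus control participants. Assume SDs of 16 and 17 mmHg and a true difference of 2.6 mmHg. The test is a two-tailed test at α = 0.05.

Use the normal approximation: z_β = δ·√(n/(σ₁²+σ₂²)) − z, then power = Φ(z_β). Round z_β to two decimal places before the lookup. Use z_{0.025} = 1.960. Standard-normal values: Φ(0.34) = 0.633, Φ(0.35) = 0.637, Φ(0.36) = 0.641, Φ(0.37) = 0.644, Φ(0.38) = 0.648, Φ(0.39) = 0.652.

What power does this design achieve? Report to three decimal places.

z_β = δ·√(n/(σ₁²+σ₂²)) − z_{α/2}
    = 2.6 · √(439/545) − 1.960
    = 2.6 · 0.89750 − 1.960
    = 2.3335 − 1.960 = 0.3735 → 0.37
Power = Φ(0.37) = 0.644.

Power ≈ 0.644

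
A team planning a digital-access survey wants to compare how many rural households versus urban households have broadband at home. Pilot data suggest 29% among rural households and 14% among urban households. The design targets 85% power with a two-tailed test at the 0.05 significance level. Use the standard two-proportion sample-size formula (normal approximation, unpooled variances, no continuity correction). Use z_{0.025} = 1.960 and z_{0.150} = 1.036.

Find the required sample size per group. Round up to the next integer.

n = 131 per group

n = (z_{α/2} + z_β)² · [p₁(1−p₁) + p₂(1−p₂)] / (p₁ − p₂)²
  = (1.960 + 1.036)² · (0.29·0.71 + 0.14·0.86) / (0.15)²
  = (2.996)² · (0.2059 + 0.1204) / 0.0225
  = 8.9760 · 0.3263 / 0.0225
  = 130.17
Round up → n = 131 per group.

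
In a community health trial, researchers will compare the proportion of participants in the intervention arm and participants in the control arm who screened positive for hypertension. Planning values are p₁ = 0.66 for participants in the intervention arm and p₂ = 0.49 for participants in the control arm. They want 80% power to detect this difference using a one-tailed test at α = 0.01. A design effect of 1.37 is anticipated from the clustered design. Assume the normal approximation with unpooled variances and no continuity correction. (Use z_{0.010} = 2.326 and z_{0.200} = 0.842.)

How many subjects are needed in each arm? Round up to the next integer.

n = (z_α + z_β)² · [p₁(1−p₁) + p₂(1−p₂)] / (p₁ − p₂)²
  = (2.326 + 0.842)² · (0.66·0.34 + 0.49·0.51) / (0.17)²
  = (3.168)² · (0.2244 + 0.2499) / 0.0289
  = 10.0362 · 0.4743 / 0.0289
  = 164.71
Design effect: 1.37 × 164.71 = 225.66.
Round up → n = 226 per group.

n = 226 per group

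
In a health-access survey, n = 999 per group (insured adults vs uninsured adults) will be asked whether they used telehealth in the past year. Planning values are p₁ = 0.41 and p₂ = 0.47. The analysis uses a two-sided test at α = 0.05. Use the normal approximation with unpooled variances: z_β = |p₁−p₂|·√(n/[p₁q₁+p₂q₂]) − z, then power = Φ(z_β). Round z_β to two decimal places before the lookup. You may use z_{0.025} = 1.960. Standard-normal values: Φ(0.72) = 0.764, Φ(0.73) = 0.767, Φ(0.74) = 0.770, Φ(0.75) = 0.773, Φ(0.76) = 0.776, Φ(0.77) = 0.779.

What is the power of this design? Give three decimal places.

Power ≈ 0.773

z_β = |p₁−p₂|·√(n/[p₁q₁+p₂q₂]) − z_{α/2}
    = 0.06 · √(999/0.4910) − 1.960
    = 0.06 · 45.1068 − 1.960
    = 2.7064 − 1.960 = 0.7464 → 0.75
Power = Φ(0.75) = 0.773.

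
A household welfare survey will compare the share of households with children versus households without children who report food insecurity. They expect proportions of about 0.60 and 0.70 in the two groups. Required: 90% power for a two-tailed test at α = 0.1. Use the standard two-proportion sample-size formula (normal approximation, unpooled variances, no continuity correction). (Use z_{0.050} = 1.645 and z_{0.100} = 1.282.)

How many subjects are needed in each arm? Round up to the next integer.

n = (z_{α/2} + z_β)² · [p₁(1−p₁) + p₂(1−p₂)] / (p₁ − p₂)²
  = (1.645 + 1.282)² · (0.60·0.40 + 0.70·0.30) / (-0.10)²
  = (2.927)² · (0.2400 + 0.2100) / 0.0100
  = 8.5673 · 0.4500 / 0.0100
  = 385.53
Round up → n = 386 per group.

n = 386 per group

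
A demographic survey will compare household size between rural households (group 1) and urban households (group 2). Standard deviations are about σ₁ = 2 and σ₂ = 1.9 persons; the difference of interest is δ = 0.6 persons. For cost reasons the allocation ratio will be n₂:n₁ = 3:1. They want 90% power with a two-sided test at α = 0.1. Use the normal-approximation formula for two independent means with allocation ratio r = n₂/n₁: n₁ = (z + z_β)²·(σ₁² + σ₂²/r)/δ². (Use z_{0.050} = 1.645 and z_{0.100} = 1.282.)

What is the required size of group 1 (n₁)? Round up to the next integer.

n₁ = 124

n₁ = (z_{α/2} + z_β)² · (σ₁² + σ₂²/r) / δ²
   = (1.645 + 1.282)² · (2² + 1.9²/3) / 0.6²
   = 8.5673 · (4 + 1.2033) / 0.36
   = 8.5673 · 5.2033 / 0.36
   = 123.83
Round up → n₁ = 124; n₂ = r·n₁ = 3 × 124 = 372.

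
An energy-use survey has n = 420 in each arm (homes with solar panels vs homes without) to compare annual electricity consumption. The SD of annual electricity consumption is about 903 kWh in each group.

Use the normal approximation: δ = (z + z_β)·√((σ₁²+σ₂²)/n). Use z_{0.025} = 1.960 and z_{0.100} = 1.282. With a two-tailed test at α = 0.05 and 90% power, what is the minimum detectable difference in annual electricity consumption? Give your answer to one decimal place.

δ = (z_{α/2} + z_β) · √((σ₁²+σ₂²)/n)
  = (1.960 + 1.282) · √(1630818/420)
  = 3.242 · √3882.9
  = 3.242 · 62.3129
  = 202.0185

Minimum detectable difference ≈ 202.0 kWh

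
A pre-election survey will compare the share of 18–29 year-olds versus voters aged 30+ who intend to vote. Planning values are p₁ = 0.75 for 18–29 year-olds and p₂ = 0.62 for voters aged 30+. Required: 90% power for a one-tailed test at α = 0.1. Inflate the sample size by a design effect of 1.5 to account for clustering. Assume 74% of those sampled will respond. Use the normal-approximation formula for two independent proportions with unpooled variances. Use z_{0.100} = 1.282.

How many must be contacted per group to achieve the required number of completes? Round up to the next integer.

n = 334 per group

n = (z_α + z_β)² · [p₁(1−p₁) + p₂(1−p₂)] / (p₁ − p₂)²
  = (1.282 + 1.282)² · (0.75·0.25 + 0.62·0.38) / (0.13)²
  = (2.564)² · (0.1875 + 0.2356) / 0.0169
  = 6.5741 · 0.4231 / 0.0169
  = 164.59
Design effect: 1.5 × 164.59 = 246.88.
Adjust for 74% response: 246.88 / 0.74 = 333.62.
Round up → n = 334 per group.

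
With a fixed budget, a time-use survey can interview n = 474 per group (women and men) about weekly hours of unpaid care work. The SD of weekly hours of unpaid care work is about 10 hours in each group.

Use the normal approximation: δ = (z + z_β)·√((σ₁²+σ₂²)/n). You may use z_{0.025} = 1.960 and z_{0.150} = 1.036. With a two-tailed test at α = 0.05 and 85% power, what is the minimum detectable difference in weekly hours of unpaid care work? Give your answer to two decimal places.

δ = (z_{α/2} + z_β) · √((σ₁²+σ₂²)/n)
  = (1.960 + 1.036) · √(200/474)
  = 2.996 · √0.42194
  = 2.996 · 0.6496
  = 1.9461

Minimum detectable difference ≈ 1.95 hours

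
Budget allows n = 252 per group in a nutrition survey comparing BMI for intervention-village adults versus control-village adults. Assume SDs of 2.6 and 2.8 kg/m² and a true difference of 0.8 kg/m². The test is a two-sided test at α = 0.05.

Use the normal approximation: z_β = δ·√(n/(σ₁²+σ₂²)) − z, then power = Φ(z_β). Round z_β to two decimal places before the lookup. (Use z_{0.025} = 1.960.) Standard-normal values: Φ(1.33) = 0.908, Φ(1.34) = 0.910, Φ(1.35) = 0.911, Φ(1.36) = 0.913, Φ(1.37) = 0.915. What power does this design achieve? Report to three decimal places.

z_β = δ·√(n/(σ₁²+σ₂²)) − z_{α/2}
    = 0.8 · √(252/14.6) − 1.960
    = 0.8 · 4.15455 − 1.960
    = 3.3236 − 1.960 = 1.3636 → 1.36
Power = Φ(1.36) = 0.913.

Power ≈ 0.913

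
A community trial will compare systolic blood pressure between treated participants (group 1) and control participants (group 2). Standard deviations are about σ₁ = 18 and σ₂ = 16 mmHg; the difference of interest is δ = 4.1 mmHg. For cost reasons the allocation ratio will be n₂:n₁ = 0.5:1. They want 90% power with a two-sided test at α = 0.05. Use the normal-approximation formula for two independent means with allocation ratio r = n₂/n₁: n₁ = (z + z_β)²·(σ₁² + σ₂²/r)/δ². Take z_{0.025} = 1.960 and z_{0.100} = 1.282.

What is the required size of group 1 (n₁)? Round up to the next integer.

n₁ = 523

n₁ = (z_{α/2} + z_β)² · (σ₁² + σ₂²/r) / δ²
   = (1.960 + 1.282)² · (18² + 16²/0.5) / 4.1²
   = 10.5106 · (324 + 512) / 16.81
   = 10.5106 · 836 / 16.81
   = 522.71
Round up → n₁ = 523; n₂ = r·n₁ = 0.5 × 523 = 262.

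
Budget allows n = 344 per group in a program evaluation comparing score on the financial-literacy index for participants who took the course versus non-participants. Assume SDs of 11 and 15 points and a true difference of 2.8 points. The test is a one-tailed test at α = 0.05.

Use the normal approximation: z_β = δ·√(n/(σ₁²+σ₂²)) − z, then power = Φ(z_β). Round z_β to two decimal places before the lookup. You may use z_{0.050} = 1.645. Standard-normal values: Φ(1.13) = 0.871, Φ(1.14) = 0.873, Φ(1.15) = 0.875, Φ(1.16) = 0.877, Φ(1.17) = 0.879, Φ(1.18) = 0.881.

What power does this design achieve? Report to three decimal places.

Power ≈ 0.875

z_β = δ·√(n/(σ₁²+σ₂²)) − z_α
    = 2.8 · √(344/346) − 1.645
    = 2.8 · 0.99711 − 1.645
    = 2.7919 − 1.645 = 1.1469 → 1.15
Power = Φ(1.15) = 0.875.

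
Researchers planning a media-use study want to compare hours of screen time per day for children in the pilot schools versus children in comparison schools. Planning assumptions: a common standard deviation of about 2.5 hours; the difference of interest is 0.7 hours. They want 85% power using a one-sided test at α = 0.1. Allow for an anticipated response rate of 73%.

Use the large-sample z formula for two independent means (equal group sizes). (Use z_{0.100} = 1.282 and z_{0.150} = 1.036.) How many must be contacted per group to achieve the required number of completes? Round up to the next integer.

n = 188 per group

n = (z_α + z_β)² · (σ₁² + σ₂²) / δ²
  = (1.282 + 1.036)² · (2·2.5² = 12.5) / 0.7²
  = 5.3731 · 12.5 / 0.49
  = 137.07
Adjust for 73% response: 137.07 / 0.73 = 187.77.
Round up → n = 188 per group.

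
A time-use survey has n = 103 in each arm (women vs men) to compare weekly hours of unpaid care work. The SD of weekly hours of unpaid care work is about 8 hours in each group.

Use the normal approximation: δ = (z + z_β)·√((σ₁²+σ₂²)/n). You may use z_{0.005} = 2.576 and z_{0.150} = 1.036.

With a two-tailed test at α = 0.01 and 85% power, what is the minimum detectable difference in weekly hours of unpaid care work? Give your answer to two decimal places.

Minimum detectable difference ≈ 4.03 hours

δ = (z_{α/2} + z_β) · √((σ₁²+σ₂²)/n)
  = (2.576 + 1.036) · √(128/103)
  = 3.612 · √1.2427
  = 3.612 · 1.1148
  = 4.0266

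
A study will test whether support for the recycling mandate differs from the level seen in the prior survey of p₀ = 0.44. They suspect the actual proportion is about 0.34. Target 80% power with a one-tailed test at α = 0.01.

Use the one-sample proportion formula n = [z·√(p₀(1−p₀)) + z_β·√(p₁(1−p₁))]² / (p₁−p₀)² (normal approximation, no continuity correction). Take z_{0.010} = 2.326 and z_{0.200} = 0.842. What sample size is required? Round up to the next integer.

n = 242

n = [z_α·√(p₀q₀) + z_β·√(p₁q₁)]² / (p₁ − p₀)²
  = [2.326·√(0.44·0.56) + 0.842·√(0.34·0.66)]² / (-0.10)²
  = [2.326·0.4964 + 0.842·0.4737]² / 0.0100
  = [1.5535]² / 0.0100
  = 241.32
Round up → n = 242.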